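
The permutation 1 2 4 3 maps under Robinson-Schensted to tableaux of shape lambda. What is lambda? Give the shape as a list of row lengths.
[3, 1]

RSK row insertion gives P = [[1, 2, 3], [4]], which has shape [3, 1].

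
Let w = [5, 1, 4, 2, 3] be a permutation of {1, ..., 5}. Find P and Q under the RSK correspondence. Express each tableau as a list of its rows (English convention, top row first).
Insert each entry of the permutation into P by Schensted row insertion, recording in Q the position of each new cell.

Insert 5: appended to row 1. P = [[5]].
Insert 1: 1 bumps 5 from row 1; 5 starts row 2. P = [[1], [5]].
Insert 4: appended to row 1. P = [[1, 4], [5]].
Insert 2: 2 bumps 4 from row 1; 4 bumps 5 from row 2; 5 starts row 3. P = [[1, 2], [4], [5]].
Insert 3: appended to row 1. P = [[1, 2, 3], [4], [5]].

So P = [[1, 2, 3], [4], [5]], Q = [[1, 3, 5], [2], [4]].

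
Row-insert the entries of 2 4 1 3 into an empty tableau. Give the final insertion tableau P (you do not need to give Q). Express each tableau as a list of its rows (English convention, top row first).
P = [[1, 3], [2, 4]]

Insert 2: appended to row 1. P = [[2]].
Insert 4: appended to row 1. P = [[2, 4]].
Insert 1: 1 bumps 2 from row 1; 2 starts row 2. P = [[1, 4], [2]].
Insert 3: 3 bumps 4 from row 1; 4 appends to row 2. P = [[1, 3], [2, 4]].

So P = [[1, 3], [2, 4]].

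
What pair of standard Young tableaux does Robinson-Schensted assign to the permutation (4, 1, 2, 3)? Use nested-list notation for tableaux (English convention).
Insert each entry of the permutation into P by Schensted row insertion, recording in Q the position of each new cell.

After inserting 4: P = [[4]].
After inserting 1: P = [[1], [4]].
After inserting 2: P = [[1, 2], [4]].
After inserting 3: P = [[1, 2, 3], [4]].

So P = [[1, 2, 3], [4]], Q = [[1, 3, 4], [2]].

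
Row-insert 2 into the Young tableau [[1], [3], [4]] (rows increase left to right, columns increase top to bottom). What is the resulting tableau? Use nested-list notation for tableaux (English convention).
2 is larger than every entry of row 1, so it is appended to row 1. The new tableau is [[1, 2], [3], [4]].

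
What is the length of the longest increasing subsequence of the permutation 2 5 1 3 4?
3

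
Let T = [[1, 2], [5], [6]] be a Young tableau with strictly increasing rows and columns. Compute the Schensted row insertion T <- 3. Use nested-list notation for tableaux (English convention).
[[1, 2, 3], [5], [6]]

3 is larger than every entry of row 1, so it is appended to row 1. The new tableau is [[1, 2, 3], [5], [6]].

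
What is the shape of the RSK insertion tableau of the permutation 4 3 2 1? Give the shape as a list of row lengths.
[1, 1, 1, 1]

Row-insert each entry into an empty tableau.

After inserting 4: P = [[4]].
After inserting 3: P = [[3], [4]].
After inserting 2: P = [[2], [3], [4]].
After inserting 1: P = [[1], [2], [3], [4]].

The final insertion tableau P = [[1], [2], [3], [4]] has shape [1, 1, 1, 1].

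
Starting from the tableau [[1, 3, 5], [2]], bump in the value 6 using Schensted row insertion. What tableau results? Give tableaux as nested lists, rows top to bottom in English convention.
[[1, 3, 5, 6], [2]]

6 is larger than every entry of row 1, so it is appended to row 1. The new tableau is [[1, 3, 5, 6], [2]].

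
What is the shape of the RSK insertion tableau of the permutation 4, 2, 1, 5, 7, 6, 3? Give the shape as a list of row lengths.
[3, 2, 2]

RSK row insertion gives P = [[1, 3, 6], [2, 5], [4, 7]], which has shape [3, 2, 2].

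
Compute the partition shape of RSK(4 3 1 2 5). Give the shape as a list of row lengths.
RSK row insertion gives P = [[1, 2, 5], [3], [4]], which has shape [3, 1, 1].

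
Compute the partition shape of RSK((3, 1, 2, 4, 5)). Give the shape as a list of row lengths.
Row-insert each entry into an empty tableau.

After inserting 3: P = [[3]].
After inserting 1: P = [[1], [3]].
After inserting 2: P = [[1, 2], [3]].
After inserting 4: P = [[1, 2, 4], [3]].
After inserting 5: P = [[1, 2, 4, 5], [3]].

The final insertion tableau P = [[1, 2, 4, 5], [3]] has shape [4, 1].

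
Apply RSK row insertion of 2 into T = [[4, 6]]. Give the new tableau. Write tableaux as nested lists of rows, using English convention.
[[2, 6], [4]]

In row 1, 2 replaces 4 (the leftmost entry greater than 2); 4 is bumped to row 2. 4 starts a new row 2. The new tableau is [[2, 6], [4]].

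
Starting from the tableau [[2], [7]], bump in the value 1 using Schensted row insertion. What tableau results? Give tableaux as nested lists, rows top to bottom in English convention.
[[1], [2], [7]]

In row 1, 1 replaces 2 (the leftmost entry greater than 1); 2 is bumped to row 2. In row 2, 2 replaces 7 (the leftmost entry greater than 2); 7 is bumped to row 3. 7 starts a new row 3. The new tableau is [[1], [2], [7]].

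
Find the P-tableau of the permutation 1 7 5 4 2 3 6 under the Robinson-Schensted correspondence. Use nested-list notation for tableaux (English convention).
P = [[1, 2, 3, 6], [4], [5], [7]]

Insert 1: appended to row 1. P = [[1]].
Insert 7: appended to row 1. P = [[1, 7]].
Insert 5: 5 bumps 7 from row 1; 7 starts row 2. P = [[1, 5], [7]].
Insert 4: 4 bumps 5 from row 1; 5 bumps 7 from row 2; 7 starts row 3. P = [[1, 4], [5], [7]].
Insert 2: 2 bumps 4 from row 1; 4 bumps 5 from row 2; 5 bumps 7 from row 3; 7 starts row 4. P = [[1, 2], [4], [5], [7]].
Insert 3: appended to row 1. P = [[1, 2, 3], [4], [5], [7]].
Insert 6: appended to row 1. P = [[1, 2, 3, 6], [4], [5], [7]].

So P = [[1, 2, 3, 6], [4], [5], [7]].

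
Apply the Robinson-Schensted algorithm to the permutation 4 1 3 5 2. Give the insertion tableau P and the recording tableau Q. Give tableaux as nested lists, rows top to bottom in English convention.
P = [[1, 2, 5], [3], [4]], Q = [[1, 3, 4], [2], [5]]

Insert each entry of the permutation into P by Schensted row insertion, recording in Q the position of each new cell.

Insert 4: appended to row 1. P = [[4]].
Insert 1: 1 bumps 4 from row 1; 4 starts row 2. P = [[1], [4]].
Insert 3: appended to row 1. P = [[1, 3], [4]].
Insert 5: appended to row 1. P = [[1, 3, 5], [4]].
Insert 2: 2 bumps 3 from row 1; 3 bumps 4 from row 2; 4 starts row 3. P = [[1, 2, 5], [3], [4]].

So P = [[1, 2, 5], [3], [4]], Q = [[1, 3, 4], [2], [5]].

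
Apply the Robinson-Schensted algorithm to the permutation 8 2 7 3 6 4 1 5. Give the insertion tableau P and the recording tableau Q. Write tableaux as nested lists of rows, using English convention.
P = [[1, 3, 4, 5], [2], [6], [7], [8]], Q = [[1, 3, 5, 8], [2], [4], [6], [7]]

Insert each entry of the permutation into P by Schensted row insertion, recording in Q the position of each new cell.

Insert 8: appended to row 1. P = [[8]].
Insert 2: 2 bumps 8 from row 1; 8 starts row 2. P = [[2], [8]].
Insert 7: appended to row 1. P = [[2, 7], [8]].
Insert 3: 3 bumps 7 from row 1; 7 bumps 8 from row 2; 8 starts row 3. P = [[2, 3], [7], [8]].
Insert 6: appended to row 1. P = [[2, 3, 6], [7], [8]].
Insert 4: 4 bumps 6 from row 1; 6 bumps 7 from row 2; 7 bumps 8 from row 3; 8 starts row 4. P = [[2, 3, 4], [6], [7], [8]].
Insert 1: 1 bumps 2 from row 1; 2 bumps 6 from row 2; 6 bumps 7 from row 3; 7 bumps 8 from row 4; 8 starts row 5. P = [[1, 3, 4], [2], [6], [7], [8]].
Insert 5: appended to row 1. P = [[1, 3, 4, 5], [2], [6], [7], [8]].

So P = [[1, 3, 4, 5], [2], [6], [7], [8]], Q = [[1, 3, 5, 8], [2], [4], [6], [7]].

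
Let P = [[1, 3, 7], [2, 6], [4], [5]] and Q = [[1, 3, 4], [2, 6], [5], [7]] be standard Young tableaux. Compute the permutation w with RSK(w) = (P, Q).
Reverse RSK: for i = n, n-1, ..., 1, locate i in Q, remove the corresponding corner cell from P, and reverse-bump its entry up through P; the value ejected from row 1 is w(i).

So w = 5 4 6 7 2 3 1.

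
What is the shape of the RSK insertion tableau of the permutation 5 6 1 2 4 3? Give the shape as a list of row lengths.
RSK row insertion gives P = [[1, 2, 3], [4, 6], [5]], which has shape [3, 2, 1].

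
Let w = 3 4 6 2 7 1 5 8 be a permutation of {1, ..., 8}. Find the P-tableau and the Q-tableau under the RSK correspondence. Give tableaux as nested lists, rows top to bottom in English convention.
P = [[1, 4, 5, 7, 8], [2, 6], [3]], Q = [[1, 2, 3, 5, 8], [4, 7], [6]]

Insert each entry of the permutation into P by Schensted row insertion, recording in Q the position of each new cell.

Insert 3: appended to row 1. P = [[3]].
Insert 4: appended to row 1. P = [[3, 4]].
Insert 6: appended to row 1. P = [[3, 4, 6]].
Insert 2: 2 bumps 3 from row 1; 3 starts row 2. P = [[2, 4, 6], [3]].
Insert 7: appended to row 1. P = [[2, 4, 6, 7], [3]].
Insert 1: 1 bumps 2 from row 1; 2 bumps 3 from row 2; 3 starts row 3. P = [[1, 4, 6, 7], [2], [3]].
Insert 5: 5 bumps 6 from row 1; 6 appends to row 2. P = [[1, 4, 5, 7], [2, 6], [3]].
Insert 8: appended to row 1. P = [[1, 4, 5, 7, 8], [2, 6], [3]].

So P = [[1, 4, 5, 7, 8], [2, 6], [3]], Q = [[1, 2, 3, 5, 8], [4, 7], [6]].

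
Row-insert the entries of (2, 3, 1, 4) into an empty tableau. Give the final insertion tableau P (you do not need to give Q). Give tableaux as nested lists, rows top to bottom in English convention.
P = [[1, 3, 4], [2]]

Insert 2: appended to row 1. P = [[2]].
Insert 3: appended to row 1. P = [[2, 3]].
Insert 1: 1 bumps 2 from row 1; 2 starts row 2. P = [[1, 3], [2]].
Insert 4: appended to row 1. P = [[1, 3, 4], [2]].

So P = [[1, 3, 4], [2]].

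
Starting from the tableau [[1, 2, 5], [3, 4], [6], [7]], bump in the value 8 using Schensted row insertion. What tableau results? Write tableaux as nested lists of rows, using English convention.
[[1, 2, 5, 8], [3, 4], [6], [7]]

8 is larger than every entry of row 1, so it is appended to row 1. The new tableau is [[1, 2, 5, 8], [3, 4], [6], [7]].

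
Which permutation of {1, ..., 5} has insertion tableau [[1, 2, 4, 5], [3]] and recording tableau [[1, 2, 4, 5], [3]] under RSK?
Reverse RSK: for i = n, n-1, ..., 1, locate i in Q, remove the corresponding corner cell from P, and reverse-bump its entry up through P; the value ejected from row 1 is w(i).

So w = 1 3 2 4 5.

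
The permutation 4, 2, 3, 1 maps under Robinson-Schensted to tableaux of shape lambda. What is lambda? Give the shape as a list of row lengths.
Row-insert each entry into an empty tableau.

After inserting 4: P = [[4]].
After inserting 2: P = [[2], [4]].
After inserting 3: P = [[2, 3], [4]].
After inserting 1: P = [[1, 3], [2], [4]].

The final insertion tableau P = [[1, 3], [2], [4]] has shape [2, 1, 1].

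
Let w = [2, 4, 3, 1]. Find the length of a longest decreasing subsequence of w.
3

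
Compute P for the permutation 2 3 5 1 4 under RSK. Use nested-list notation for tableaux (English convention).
After inserting 2: P = [[2]].
After inserting 3: P = [[2, 3]].
After inserting 5: P = [[2, 3, 5]].
After inserting 1: P = [[1, 3, 5], [2]].
After inserting 4: P = [[1, 3, 4], [2, 5]].

So P = [[1, 3, 4], [2, 5]].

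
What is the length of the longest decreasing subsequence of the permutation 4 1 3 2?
3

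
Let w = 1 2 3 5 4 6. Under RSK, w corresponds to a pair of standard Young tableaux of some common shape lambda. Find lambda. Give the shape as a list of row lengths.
RSK row insertion gives P = [[1, 2, 3, 4, 6], [5]], which has shape [5, 1].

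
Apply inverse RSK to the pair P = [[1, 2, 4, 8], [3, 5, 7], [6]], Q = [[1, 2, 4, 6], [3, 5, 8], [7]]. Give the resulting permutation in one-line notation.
Reverse RSK: for i = n, n-1, ..., 1, locate i in Q, remove the corresponding corner cell from P, and reverse-bump its entry up through P; the value ejected from row 1 is w(i).

So w = 3 6 1 7 5 8 2 4.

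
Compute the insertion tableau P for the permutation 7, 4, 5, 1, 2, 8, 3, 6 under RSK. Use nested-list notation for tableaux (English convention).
Insert 7: appended to row 1. P = [[7]].
Insert 4: 4 bumps 7 from row 1; 7 starts row 2. P = [[4], [7]].
Insert 5: appended to row 1. P = [[4, 5], [7]].
Insert 1: 1 bumps 4 from row 1; 4 bumps 7 from row 2; 7 starts row 3. P = [[1, 5], [4], [7]].
Insert 2: 2 bumps 5 from row 1; 5 appends to row 2. P = [[1, 2], [4, 5], [7]].
Insert 8: appended to row 1. P = [[1, 2, 8], [4, 5], [7]].
Insert 3: 3 bumps 8 from row 1; 8 appends to row 2. P = [[1, 2, 3], [4, 5, 8], [7]].
Insert 6: appended to row 1. P = [[1, 2, 3, 6], [4, 5, 8], [7]].

So P = [[1, 2, 3, 6], [4, 5, 8], [7]].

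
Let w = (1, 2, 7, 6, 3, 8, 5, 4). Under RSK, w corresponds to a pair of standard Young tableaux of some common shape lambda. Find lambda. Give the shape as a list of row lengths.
RSK row insertion gives P = [[1, 2, 3, 4], [5, 8], [6], [7]], which has shape [4, 2, 1, 1].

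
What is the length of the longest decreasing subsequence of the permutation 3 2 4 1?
3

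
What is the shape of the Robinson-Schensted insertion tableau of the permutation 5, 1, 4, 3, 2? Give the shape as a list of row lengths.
Row-insert each entry into an empty tableau.

After inserting 5: P = [[5]].
After inserting 1: P = [[1], [5]].
After inserting 4: P = [[1, 4], [5]].
After inserting 3: P = [[1, 3], [4], [5]].
After inserting 2: P = [[1, 2], [3], [4], [5]].

The final insertion tableau P = [[1, 2], [3], [4], [5]] has shape [2, 1, 1, 1].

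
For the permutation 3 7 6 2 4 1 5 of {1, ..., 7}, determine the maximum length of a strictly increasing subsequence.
3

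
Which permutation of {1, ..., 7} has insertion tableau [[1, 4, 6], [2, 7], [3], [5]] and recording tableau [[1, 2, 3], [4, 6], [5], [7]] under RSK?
Reverse the RSK construction: for i from n down to 1, find the cell of Q containing i, remove the entry at that cell from P, and reverse-bump it up through P; the value ejected from row 1 is w(i).

Step i=7: Q has 7 at row 4, column 1; remove 5 from row 4 of P and reverse-bump: 5 enters row 3 and ejects 3; 3 enters row 2 and ejects 2; 2 enters row 1 and ejects 1. So w(7) = 1. P is now [[2, 4, 6], [3, 7], [5]].
Step i=6: Q has 6 at row 2, column 2; remove 7 from row 2 of P and reverse-bump: 7 enters row 1 and ejects 6. So w(6) = 6. P is now [[2, 4, 7], [3], [5]].
Step i=5: Q has 5 at row 3, column 1; remove 5 from row 3 of P and reverse-bump: 5 enters row 2 and ejects 3; 3 enters row 1 and ejects 2. So w(5) = 2. P is now [[3, 4, 7], [5]].
Step i=4: Q has 4 at row 2, column 1; remove 5 from row 2 of P and reverse-bump: 5 enters row 1 and ejects 4. So w(4) = 4. P is now [[3, 5, 7]].
Step i=3: Q has 3 at row 1, column 3; remove that cell from P, ejecting 7. So w(3) = 7. P is now [[3, 5]].
Step i=2: Q has 2 at row 1, column 2; remove that cell from P, ejecting 5. So w(2) = 5. P is now [[3]].
Step i=1: Q has 1 at row 1, column 1; remove that cell from P, ejecting 3. So w(1) = 3. P is now [].

So w = 3 5 7 4 2 6 1.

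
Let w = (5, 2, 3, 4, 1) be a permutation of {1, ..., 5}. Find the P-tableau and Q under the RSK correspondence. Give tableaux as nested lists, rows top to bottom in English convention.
Insert each entry of the permutation into P by Schensted row insertion, recording in Q the position of each new cell.

After inserting 5: P = [[5]].
After inserting 2: P = [[2], [5]].
After inserting 3: P = [[2, 3], [5]].
After inserting 4: P = [[2, 3, 4], [5]].
After inserting 1: P = [[1, 3, 4], [2], [5]].

So P = [[1, 3, 4], [2], [5]], Q = [[1, 3, 4], [2], [5]].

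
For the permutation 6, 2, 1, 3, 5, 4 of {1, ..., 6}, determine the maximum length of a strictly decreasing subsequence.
3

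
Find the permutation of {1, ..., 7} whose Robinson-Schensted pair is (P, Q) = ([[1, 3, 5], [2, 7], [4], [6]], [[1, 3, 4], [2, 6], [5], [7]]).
Reverse the RSK construction: for i from n down to 1, find the cell of Q containing i, remove the entry at that cell from P, and reverse-bump it up through P; the value ejected from row 1 is w(i).

Step i=7: Q has 7 at row 4, column 1; remove 6 from row 4 of P and reverse-bump: 6 enters row 3 and ejects 4; 4 enters row 2 and ejects 2; 2 enters row 1 and ejects 1. So w(7) = 1. P is now [[2, 3, 5], [4, 7], [6]].
Step i=6: Q has 6 at row 2, column 2; remove 7 from row 2 of P and reverse-bump: 7 enters row 1 and ejects 5. So w(6) = 5. P is now [[2, 3, 7], [4], [6]].
Step i=5: Q has 5 at row 3, column 1; remove 6 from row 3 of P and reverse-bump: 6 enters row 2 and ejects 4; 4 enters row 1 and ejects 3. So w(5) = 3. P is now [[2, 4, 7], [6]].
Step i=4: Q has 4 at row 1, column 3; remove that cell from P, ejecting 7. So w(4) = 7. P is now [[2, 4], [6]].
Step i=3: Q has 3 at row 1, column 2; remove that cell from P, ejecting 4. So w(3) = 4. P is now [[2], [6]].
Step i=2: Q has 2 at row 2, column 1; remove 6 from row 2 of P and reverse-bump: 6 enters row 1 and ejects 2. So w(2) = 2. P is now [[6]].
Step i=1: Q has 1 at row 1, column 1; remove that cell from P, ejecting 6. So w(1) = 6. P is now [].

So w = 6 2 4 7 3 5 1.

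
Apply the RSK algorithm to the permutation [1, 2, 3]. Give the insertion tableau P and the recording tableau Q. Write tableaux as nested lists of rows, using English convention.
P = [[1, 2, 3]], Q = [[1, 2, 3]]

Insert each entry of the permutation into P by Schensted row insertion, recording in Q the position of each new cell.

Insert 1: appended to row 1. P = [[1]].
Insert 2: appended to row 1. P = [[1, 2]].
Insert 3: appended to row 1. P = [[1, 2, 3]].

So P = [[1, 2, 3]], Q = [[1, 2, 3]].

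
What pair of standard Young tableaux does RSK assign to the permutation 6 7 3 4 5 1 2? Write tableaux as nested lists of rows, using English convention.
Insert each entry of the permutation into P by Schensted row insertion, recording in Q the position of each new cell.

Insert 6: appended to row 1. P = [[6]].
Insert 7: appended to row 1. P = [[6, 7]].
Insert 3: 3 bumps 6 from row 1; 6 starts row 2. P = [[3, 7], [6]].
Insert 4: 4 bumps 7 from row 1; 7 appends to row 2. P = [[3, 4], [6, 7]].
Insert 5: appended to row 1. P = [[3, 4, 5], [6, 7]].
Insert 1: 1 bumps 3 from row 1; 3 bumps 6 from row 2; 6 starts row 3. P = [[1, 4, 5], [3, 7], [6]].
Insert 2: 2 bumps 4 from row 1; 4 bumps 7 from row 2; 7 appends to row 3. P = [[1, 2, 5], [3, 4], [6, 7]].

So P = [[1, 2, 5], [3, 4], [6, 7]], Q = [[1, 2, 5], [3, 4], [6, 7]].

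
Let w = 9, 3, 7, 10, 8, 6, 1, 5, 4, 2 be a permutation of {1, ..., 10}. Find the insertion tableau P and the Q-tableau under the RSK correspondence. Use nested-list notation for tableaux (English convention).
P = [[1, 2, 8], [3, 4], [5, 10], [6], [7], [9]], Q = [[1, 3, 4], [2, 5], [6, 8], [7], [9], [10]]

Insert each entry of the permutation into P by Schensted row insertion, recording in Q the position of each new cell.

After inserting 9: P = [[9]].
After inserting 3: P = [[3], [9]].
After inserting 7: P = [[3, 7], [9]].
After inserting 10: P = [[3, 7, 10], [9]].
After inserting 8: P = [[3, 7, 8], [9, 10]].
After inserting 6: P = [[3, 6, 8], [7, 10], [9]].
After inserting 1: P = [[1, 6, 8], [3, 10], [7], [9]].
After inserting 5: P = [[1, 5, 8], [3, 6], [7, 10], [9]].
After inserting 4: P = [[1, 4, 8], [3, 5], [6, 10], [7], [9]].
After inserting 2: P = [[1, 2, 8], [3, 4], [5, 10], [6], [7], [9]].

So P = [[1, 2, 8], [3, 4], [5, 10], [6], [7], [9]], Q = [[1, 3, 4], [2, 5], [6, 8], [7], [9], [10]].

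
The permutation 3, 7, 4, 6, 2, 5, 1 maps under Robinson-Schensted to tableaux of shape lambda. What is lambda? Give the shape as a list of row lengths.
Row-insert each entry into an empty tableau.

After inserting 3: P = [[3]].
After inserting 7: P = [[3, 7]].
After inserting 4: P = [[3, 4], [7]].
After inserting 6: P = [[3, 4, 6], [7]].
After inserting 2: P = [[2, 4, 6], [3], [7]].
After inserting 5: P = [[2, 4, 5], [3, 6], [7]].
After inserting 1: P = [[1, 4, 5], [2, 6], [3], [7]].

The final insertion tableau P = [[1, 4, 5], [2, 6], [3], [7]] has shape [3, 2, 1, 1].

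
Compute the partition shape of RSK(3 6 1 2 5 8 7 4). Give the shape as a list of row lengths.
Row-insert each entry into an empty tableau.

After inserting 3: P = [[3]].
After inserting 6: P = [[3, 6]].
After inserting 1: P = [[1, 6], [3]].
After inserting 2: P = [[1, 2], [3, 6]].
After inserting 5: P = [[1, 2, 5], [3, 6]].
After inserting 8: P = [[1, 2, 5, 8], [3, 6]].
After inserting 7: P = [[1, 2, 5, 7], [3, 6, 8]].
After inserting 4: P = [[1, 2, 4, 7], [3, 5, 8], [6]].

The final insertion tableau P = [[1, 2, 4, 7], [3, 5, 8], [6]] has shape [4, 3, 1].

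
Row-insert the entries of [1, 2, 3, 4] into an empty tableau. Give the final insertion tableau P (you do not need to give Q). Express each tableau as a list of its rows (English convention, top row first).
After inserting 1: P = [[1]].
After inserting 2: P = [[1, 2]].
After inserting 3: P = [[1, 2, 3]].
After inserting 4: P = [[1, 2, 3, 4]].

So P = [[1, 2, 3, 4]].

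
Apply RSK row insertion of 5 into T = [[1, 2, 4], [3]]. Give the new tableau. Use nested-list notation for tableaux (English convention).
[[1, 2, 4, 5], [3]]

5 is larger than every entry of row 1, so it is appended to row 1. The new tableau is [[1, 2, 4, 5], [3]].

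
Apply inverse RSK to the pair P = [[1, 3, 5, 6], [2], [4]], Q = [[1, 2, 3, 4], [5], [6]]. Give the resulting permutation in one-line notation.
2 4 5 6 3 1

Reverse the RSK construction: for i from n down to 1, find the cell of Q containing i, remove the entry at that cell from P, and reverse-bump it up through P; the value ejected from row 1 is w(i).

Step i=6: Q has 6 at row 3, column 1; remove 4 from row 3 of P and reverse-bump: 4 enters row 2 and ejects 2; 2 enters row 1 and ejects 1. So w(6) = 1. P is now [[2, 3, 5, 6], [4]].
Step i=5: Q has 5 at row 2, column 1; remove 4 from row 2 of P and reverse-bump: 4 enters row 1 and ejects 3. So w(5) = 3. P is now [[2, 4, 5, 6]].
Step i=4: Q has 4 at row 1, column 4; remove that cell from P, ejecting 6. So w(4) = 6. P is now [[2, 4, 5]].
Step i=3: Q has 3 at row 1, column 3; remove that cell from P, ejecting 5. So w(3) = 5. P is now [[2, 4]].
Step i=2: Q has 2 at row 1, column 2; remove that cell from P, ejecting 4. So w(2) = 4. P is now [[2]].
Step i=1: Q has 1 at row 1, column 1; remove that cell from P, ejecting 2. So w(1) = 2. P is now [].

So w = 2 4 5 6 3 1.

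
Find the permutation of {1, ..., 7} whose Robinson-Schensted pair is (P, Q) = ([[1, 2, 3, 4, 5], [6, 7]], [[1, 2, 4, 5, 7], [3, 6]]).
1 6 2 3 7 4 5

Reverse the RSK construction: for i from n down to 1, find the cell of Q containing i, remove the entry at that cell from P, and reverse-bump it up through P; the value ejected from row 1 is w(i).

Step i=7: Q has 7 at row 1, column 5; remove that cell from P, ejecting 5. So w(7) = 5. P is now [[1, 2, 3, 4], [6, 7]].
Step i=6: Q has 6 at row 2, column 2; remove 7 from row 2 of P and reverse-bump: 7 enters row 1 and ejects 4. So w(6) = 4. P is now [[1, 2, 3, 7], [6]].
Step i=5: Q has 5 at row 1, column 4; remove that cell from P, ejecting 7. So w(5) = 7. P is now [[1, 2, 3], [6]].
Step i=4: Q has 4 at row 1, column 3; remove that cell from P, ejecting 3. So w(4) = 3. P is now [[1, 2], [6]].
Step i=3: Q has 3 at row 2, column 1; remove 6 from row 2 of P and reverse-bump: 6 enters row 1 and ejects 2. So w(3) = 2. P is now [[1, 6]].
Step i=2: Q has 2 at row 1, column 2; remove that cell from P, ejecting 6. So w(2) = 6. P is now [[1]].
Step i=1: Q has 1 at row 1, column 1; remove that cell from P, ejecting 1. So w(1) = 1. P is now [].

So w = 1 6 2 3 7 4 5.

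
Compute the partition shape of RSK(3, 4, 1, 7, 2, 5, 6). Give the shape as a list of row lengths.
[4, 3]

RSK row insertion gives P = [[1, 2, 5, 6], [3, 4, 7]], which has shape [4, 3].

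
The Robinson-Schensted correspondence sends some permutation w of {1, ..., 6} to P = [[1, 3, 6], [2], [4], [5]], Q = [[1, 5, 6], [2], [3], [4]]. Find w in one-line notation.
5 4 2 1 3 6

Reverse RSK: for i = n, n-1, ..., 1, locate i in Q, remove the corresponding corner cell from P, and reverse-bump its entry up through P; the value ejected from row 1 is w(i).

So w = 5 4 2 1 3 6.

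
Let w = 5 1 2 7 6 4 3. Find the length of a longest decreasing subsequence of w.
4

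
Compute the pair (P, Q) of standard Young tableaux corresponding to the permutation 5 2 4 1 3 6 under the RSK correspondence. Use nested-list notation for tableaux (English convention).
Insert each entry of the permutation into P by Schensted row insertion, recording in Q the position of each new cell.

Insert 5: appended to row 1. P = [[5]], Q = [[1]].
Insert 2: 2 bumps 5 from row 1; 5 starts row 2. P = [[2], [5]], Q = [[1], [2]].
Insert 4: appended to row 1. P = [[2, 4], [5]], Q = [[1, 3], [2]].
Insert 1: 1 bumps 2 from row 1; 2 bumps 5 from row 2; 5 starts row 3. P = [[1, 4], [2], [5]], Q = [[1, 3], [2], [4]].
Insert 3: 3 bumps 4 from row 1; 4 appends to row 2. P = [[1, 3], [2, 4], [5]], Q = [[1, 3], [2, 5], [4]].
Insert 6: appended to row 1. P = [[1, 3, 6], [2, 4], [5]], Q = [[1, 3, 6], [2, 5], [4]].

So P = [[1, 3, 6], [2, 4], [5]], Q = [[1, 3, 6], [2, 5], [4]].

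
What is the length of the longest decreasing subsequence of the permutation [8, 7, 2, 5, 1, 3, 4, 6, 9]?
4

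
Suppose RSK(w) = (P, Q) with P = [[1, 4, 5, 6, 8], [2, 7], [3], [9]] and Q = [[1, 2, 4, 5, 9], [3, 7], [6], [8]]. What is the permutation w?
Reverse the RSK construction: for i from n down to 1, find the cell of Q containing i, remove the entry at that cell from P, and reverse-bump it up through P; the value ejected from row 1 is w(i).

Step i=9: Q has 9 at row 1, column 5; remove that cell from P, ejecting 8. So w(9) = 8. P is now [[1, 4, 5, 6], [2, 7], [3], [9]].
Step i=8: Q has 8 at row 4, column 1; remove 9 from row 4 of P and reverse-bump: 9 enters row 3 and ejects 3; 3 enters row 2 and ejects 2; 2 enters row 1 and ejects 1. So w(8) = 1. P is now [[2, 4, 5, 6], [3, 7], [9]].
Step i=7: Q has 7 at row 2, column 2; remove 7 from row 2 of P and reverse-bump: 7 enters row 1 and ejects 6. So w(7) = 6. P is now [[2, 4, 5, 7], [3], [9]].
Step i=6: Q has 6 at row 3, column 1; remove 9 from row 3 of P and reverse-bump: 9 enters row 2 and ejects 3; 3 enters row 1 and ejects 2. So w(6) = 2. P is now [[3, 4, 5, 7], [9]].
Step i=5: Q has 5 at row 1, column 4; remove that cell from P, ejecting 7. So w(5) = 7. P is now [[3, 4, 5], [9]].
Step i=4: Q has 4 at row 1, column 3; remove that cell from P, ejecting 5. So w(4) = 5. P is now [[3, 4], [9]].
Step i=3: Q has 3 at row 2, column 1; remove 9 from row 2 of P and reverse-bump: 9 enters row 1 and ejects 4. So w(3) = 4. P is now [[3, 9]].
Step i=2: Q has 2 at row 1, column 2; remove that cell from P, ejecting 9. So w(2) = 9. P is now [[3]].
Step i=1: Q has 1 at row 1, column 1; remove that cell from P, ejecting 3. So w(1) = 3. P is now [].

So w = 3 9 4 5 7 2 6 1 8.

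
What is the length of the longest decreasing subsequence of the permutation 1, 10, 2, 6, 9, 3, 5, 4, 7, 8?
4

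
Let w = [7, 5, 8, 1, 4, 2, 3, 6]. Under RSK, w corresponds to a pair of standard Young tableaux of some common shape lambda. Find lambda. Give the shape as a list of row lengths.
Row-insert each entry into an empty tableau.

After inserting 7: P = [[7]].
After inserting 5: P = [[5], [7]].
After inserting 8: P = [[5, 8], [7]].
After inserting 1: P = [[1, 8], [5], [7]].
After inserting 4: P = [[1, 4], [5, 8], [7]].
After inserting 2: P = [[1, 2], [4, 8], [5], [7]].
After inserting 3: P = [[1, 2, 3], [4, 8], [5], [7]].
After inserting 6: P = [[1, 2, 3, 6], [4, 8], [5], [7]].

The final insertion tableau P = [[1, 2, 3, 6], [4, 8], [5], [7]] has shape [4, 2, 1, 1].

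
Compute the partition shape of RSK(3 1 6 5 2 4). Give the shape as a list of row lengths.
[3, 2, 1]

Row-insert each entry into an empty tableau.

After inserting 3: P = [[3]].
After inserting 1: P = [[1], [3]].
After inserting 6: P = [[1, 6], [3]].
After inserting 5: P = [[1, 5], [3, 6]].
After inserting 2: P = [[1, 2], [3, 5], [6]].
After inserting 4: P = [[1, 2, 4], [3, 5], [6]].

The final insertion tableau P = [[1, 2, 4], [3, 5], [6]] has shape [3, 2, 1].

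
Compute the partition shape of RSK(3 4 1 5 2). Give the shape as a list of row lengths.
Row-insert each entry into an empty tableau.

After inserting 3: P = [[3]].
After inserting 4: P = [[3, 4]].
After inserting 1: P = [[1, 4], [3]].
After inserting 5: P = [[1, 4, 5], [3]].
After inserting 2: P = [[1, 2, 5], [3, 4]].

The final insertion tableau P = [[1, 2, 5], [3, 4]] has shape [3, 2].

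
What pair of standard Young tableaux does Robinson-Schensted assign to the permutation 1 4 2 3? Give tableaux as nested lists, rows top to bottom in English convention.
Insert each entry of the permutation into P by Schensted row insertion, recording in Q the position of each new cell.

Insert 1: appended to row 1. P = [[1]].
Insert 4: appended to row 1. P = [[1, 4]].
Insert 2: 2 bumps 4 from row 1; 4 starts row 2. P = [[1, 2], [4]].
Insert 3: appended to row 1. P = [[1, 2, 3], [4]].

So P = [[1, 2, 3], [4]], Q = [[1, 2, 4], [3]].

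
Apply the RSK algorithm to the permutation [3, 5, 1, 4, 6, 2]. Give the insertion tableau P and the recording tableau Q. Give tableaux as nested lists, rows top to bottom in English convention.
Insert each entry of the permutation into P by Schensted row insertion, recording in Q the position of each new cell.

After inserting 3: P = [[3]].
After inserting 5: P = [[3, 5]].
After inserting 1: P = [[1, 5], [3]].
After inserting 4: P = [[1, 4], [3, 5]].
After inserting 6: P = [[1, 4, 6], [3, 5]].
After inserting 2: P = [[1, 2, 6], [3, 4], [5]].

So P = [[1, 2, 6], [3, 4], [5]], Q = [[1, 2, 5], [3, 4], [6]].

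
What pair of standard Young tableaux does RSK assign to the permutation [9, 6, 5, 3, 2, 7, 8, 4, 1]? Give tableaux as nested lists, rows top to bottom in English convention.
Insert each entry of the permutation into P by Schensted row insertion, recording in Q the position of each new cell.

Insert 9: appended to row 1. P = [[9]], Q = [[1]].
Insert 6: 6 bumps 9 from row 1; 9 starts row 2. P = [[6], [9]], Q = [[1], [2]].
Insert 5: 5 bumps 6 from row 1; 6 bumps 9 from row 2; 9 starts row 3. P = [[5], [6], [9]], Q = [[1], [2], [3]].
Insert 3: 3 bumps 5 from row 1; 5 bumps 6 from row 2; 6 bumps 9 from row 3; 9 starts row 4. P = [[3], [5], [6], [9]], Q = [[1], [2], [3], [4]].
Insert 2: 2 bumps 3 from row 1; 3 bumps 5 from row 2; 5 bumps 6 from row 3; 6 bumps 9 from row 4; 9 starts row 5. P = [[2], [3], [5], [6], [9]], Q = [[1], [2], [3], [4], [5]].
Insert 7: appended to row 1. P = [[2, 7], [3], [5], [6], [9]], Q = [[1, 6], [2], [3], [4], [5]].
Insert 8: appended to row 1. P = [[2, 7, 8], [3], [5], [6], [9]], Q = [[1, 6, 7], [2], [3], [4], [5]].
Insert 4: 4 bumps 7 from row 1; 7 appends to row 2. P = [[2, 4, 8], [3, 7], [5], [6], [9]], Q = [[1, 6, 7], [2, 8], [3], [4], [5]].
Insert 1: 1 bumps 2 from row 1; 2 bumps 3 from row 2; 3 bumps 5 from row 3; 5 bumps 6 from row 4; 6 bumps 9 from row 5; 9 starts row 6. P = [[1, 4, 8], [2, 7], [3], [5], [6], [9]], Q = [[1, 6, 7], [2, 8], [3], [4], [5], [9]].

So P = [[1, 4, 8], [2, 7], [3], [5], [6], [9]], Q = [[1, 6, 7], [2, 8], [3], [4], [5], [9]].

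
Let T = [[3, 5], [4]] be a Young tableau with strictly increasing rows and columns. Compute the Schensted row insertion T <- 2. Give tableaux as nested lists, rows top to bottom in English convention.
In row 1, 2 replaces 3 (the leftmost entry greater than 2); 3 is bumped to row 2. In row 2, 3 replaces 4 (the leftmost entry greater than 3); 4 is bumped to row 3. 4 starts a new row 3. The new tableau is [[2, 5], [3], [4]].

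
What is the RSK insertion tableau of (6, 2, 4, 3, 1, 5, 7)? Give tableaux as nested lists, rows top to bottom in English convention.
Insert 6: appended to row 1. P = [[6]].
Insert 2: 2 bumps 6 from row 1; 6 starts row 2. P = [[2], [6]].
Insert 4: appended to row 1. P = [[2, 4], [6]].
Insert 3: 3 bumps 4 from row 1; 4 bumps 6 from row 2; 6 starts row 3. P = [[2, 3], [4], [6]].
Insert 1: 1 bumps 2 from row 1; 2 bumps 4 from row 2; 4 bumps 6 from row 3; 6 starts row 4. P = [[1, 3], [2], [4], [6]].
Insert 5: appended to row 1. P = [[1, 3, 5], [2], [4], [6]].
Insert 7: appended to row 1. P = [[1, 3, 5, 7], [2], [4], [6]].

So P = [[1, 3, 5, 7], [2], [4], [6]].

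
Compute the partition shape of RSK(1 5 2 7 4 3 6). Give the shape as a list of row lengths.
[4, 2, 1]

Row-insert each entry into an empty tableau.

After inserting 1: P = [[1]].
After inserting 5: P = [[1, 5]].
After inserting 2: P = [[1, 2], [5]].
After inserting 7: P = [[1, 2, 7], [5]].
After inserting 4: P = [[1, 2, 4], [5, 7]].
After inserting 3: P = [[1, 2, 3], [4, 7], [5]].
After inserting 6: P = [[1, 2, 3, 6], [4, 7], [5]].

The final insertion tableau P = [[1, 2, 3, 6], [4, 7], [5]] has shape [4, 2, 1].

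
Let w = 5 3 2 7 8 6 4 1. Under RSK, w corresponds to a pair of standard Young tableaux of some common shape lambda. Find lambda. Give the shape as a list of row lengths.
RSK row insertion gives P = [[1, 4, 8], [2, 6], [3, 7], [5]], which has shape [3, 2, 2, 1].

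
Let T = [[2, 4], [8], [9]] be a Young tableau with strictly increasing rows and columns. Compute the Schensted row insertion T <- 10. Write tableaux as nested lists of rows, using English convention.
10 is larger than every entry of row 1, so it is appended to row 1. The new tableau is [[2, 4, 10], [8], [9]].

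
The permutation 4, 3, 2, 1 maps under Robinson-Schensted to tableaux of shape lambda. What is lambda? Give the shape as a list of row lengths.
[1, 1, 1, 1]

Row-insert each entry into an empty tableau.

After inserting 4: P = [[4]].
After inserting 3: P = [[3], [4]].
After inserting 2: P = [[2], [3], [4]].
After inserting 1: P = [[1], [2], [3], [4]].

The final insertion tableau P = [[1], [2], [3], [4]] has shape [1, 1, 1, 1].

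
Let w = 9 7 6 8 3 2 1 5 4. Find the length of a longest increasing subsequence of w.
2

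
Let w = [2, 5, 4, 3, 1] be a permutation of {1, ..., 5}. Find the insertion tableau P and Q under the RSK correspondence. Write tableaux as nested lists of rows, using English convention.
P = [[1, 3], [2], [4], [5]], Q = [[1, 2], [3], [4], [5]]

Insert each entry of the permutation into P by Schensted row insertion, recording in Q the position of each new cell.

Insert 2: appended to row 1. P = [[2]].
Insert 5: appended to row 1. P = [[2, 5]].
Insert 4: 4 bumps 5 from row 1; 5 starts row 2. P = [[2, 4], [5]].
Insert 3: 3 bumps 4 from row 1; 4 bumps 5 from row 2; 5 starts row 3. P = [[2, 3], [4], [5]].
Insert 1: 1 bumps 2 from row 1; 2 bumps 4 from row 2; 4 bumps 5 from row 3; 5 starts row 4. P = [[1, 3], [2], [4], [5]].

So P = [[1, 3], [2], [4], [5]], Q = [[1, 2], [3], [4], [5]].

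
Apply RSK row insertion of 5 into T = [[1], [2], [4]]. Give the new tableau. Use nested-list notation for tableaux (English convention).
[[1, 5], [2], [4]]

5 is larger than every entry of row 1, so it is appended to row 1. The new tableau is [[1, 5], [2], [4]].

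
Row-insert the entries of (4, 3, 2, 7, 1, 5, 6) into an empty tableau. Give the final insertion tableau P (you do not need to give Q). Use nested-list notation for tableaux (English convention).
P = [[1, 5, 6], [2, 7], [3], [4]]

Insert 4: appended to row 1. P = [[4]].
Insert 3: 3 bumps 4 from row 1; 4 starts row 2. P = [[3], [4]].
Insert 2: 2 bumps 3 from row 1; 3 bumps 4 from row 2; 4 starts row 3. P = [[2], [3], [4]].
Insert 7: appended to row 1. P = [[2, 7], [3], [4]].
Insert 1: 1 bumps 2 from row 1; 2 bumps 3 from row 2; 3 bumps 4 from row 3; 4 starts row 4. P = [[1, 7], [2], [3], [4]].
Insert 5: 5 bumps 7 from row 1; 7 appends to row 2. P = [[1, 5], [2, 7], [3], [4]].
Insert 6: appended to row 1. P = [[1, 5, 6], [2, 7], [3], [4]].

So P = [[1, 5, 6], [2, 7], [3], [4]].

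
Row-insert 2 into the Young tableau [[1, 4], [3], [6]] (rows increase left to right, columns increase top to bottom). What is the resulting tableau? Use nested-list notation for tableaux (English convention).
In row 1, 2 replaces 4 (the leftmost entry greater than 2); 4 is bumped to row 2. 4 is appended to row 2. The new tableau is [[1, 2], [3, 4], [6]].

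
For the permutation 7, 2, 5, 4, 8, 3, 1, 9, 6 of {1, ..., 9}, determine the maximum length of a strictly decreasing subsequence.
5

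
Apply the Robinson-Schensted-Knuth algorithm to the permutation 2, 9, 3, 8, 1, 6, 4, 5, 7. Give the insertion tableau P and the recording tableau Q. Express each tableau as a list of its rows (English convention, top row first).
P = [[1, 3, 4, 5, 7], [2, 6], [8], [9]], Q = [[1, 2, 4, 8, 9], [3, 6], [5], [7]]

Insert each entry of the permutation into P by Schensted row insertion, recording in Q the position of each new cell.

Insert 2: appended to row 1. P = [[2]].
Insert 9: appended to row 1. P = [[2, 9]].
Insert 3: 3 bumps 9 from row 1; 9 starts row 2. P = [[2, 3], [9]].
Insert 8: appended to row 1. P = [[2, 3, 8], [9]].
Insert 1: 1 bumps 2 from row 1; 2 bumps 9 from row 2; 9 starts row 3. P = [[1, 3, 8], [2], [9]].
Insert 6: 6 bumps 8 from row 1; 8 appends to row 2. P = [[1, 3, 6], [2, 8], [9]].
Insert 4: 4 bumps 6 from row 1; 6 bumps 8 from row 2; 8 bumps 9 from row 3; 9 starts row 4. P = [[1, 3, 4], [2, 6], [8], [9]].
Insert 5: appended to row 1. P = [[1, 3, 4, 5], [2, 6], [8], [9]].
Insert 7: appended to row 1. P = [[1, 3, 4, 5, 7], [2, 6], [8], [9]].

So P = [[1, 3, 4, 5, 7], [2, 6], [8], [9]], Q = [[1, 2, 4, 8, 9], [3, 6], [5], [7]].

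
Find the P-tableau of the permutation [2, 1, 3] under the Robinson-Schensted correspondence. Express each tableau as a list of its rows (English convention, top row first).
Insert 2: appended to row 1. P = [[2]].
Insert 1: 1 bumps 2 from row 1; 2 starts row 2. P = [[1], [2]].
Insert 3: appended to row 1. P = [[1, 3], [2]].

So P = [[1, 3], [2]].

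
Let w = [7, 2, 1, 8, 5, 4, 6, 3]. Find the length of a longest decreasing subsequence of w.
4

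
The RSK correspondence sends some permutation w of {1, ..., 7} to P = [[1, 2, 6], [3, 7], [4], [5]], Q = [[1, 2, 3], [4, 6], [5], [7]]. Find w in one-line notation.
Reverse the RSK construction: for i from n down to 1, find the cell of Q containing i, remove the entry at that cell from P, and reverse-bump it up through P; the value ejected from row 1 is w(i).

Step i=7: Q has 7 at row 4, column 1; remove 5 from row 4 of P and reverse-bump: 5 enters row 3 and ejects 4; 4 enters row 2 and ejects 3; 3 enters row 1 and ejects 2. So w(7) = 2. P is now [[1, 3, 6], [4, 7], [5]].
Step i=6: Q has 6 at row 2, column 2; remove 7 from row 2 of P and reverse-bump: 7 enters row 1 and ejects 6. So w(6) = 6. P is now [[1, 3, 7], [4], [5]].
Step i=5: Q has 5 at row 3, column 1; remove 5 from row 3 of P and reverse-bump: 5 enters row 2 and ejects 4; 4 enters row 1 and ejects 3. So w(5) = 3. P is now [[1, 4, 7], [5]].
Step i=4: Q has 4 at row 2, column 1; remove 5 from row 2 of P and reverse-bump: 5 enters row 1 and ejects 4. So w(4) = 4. P is now [[1, 5, 7]].
Step i=3: Q has 3 at row 1, column 3; remove that cell from P, ejecting 7. So w(3) = 7. P is now [[1, 5]].
Step i=2: Q has 2 at row 1, column 2; remove that cell from P, ejecting 5. So w(2) = 5. P is now [[1]].
Step i=1: Q has 1 at row 1, column 1; remove that cell from P, ejecting 1. So w(1) = 1. P is now [].

So w = 1 5 7 4 3 6 2.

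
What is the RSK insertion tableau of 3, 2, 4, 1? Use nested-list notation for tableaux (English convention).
After inserting 3: P = [[3]].
After inserting 2: P = [[2], [3]].
After inserting 4: P = [[2, 4], [3]].
After inserting 1: P = [[1, 4], [2], [3]].

So P = [[1, 4], [2], [3]].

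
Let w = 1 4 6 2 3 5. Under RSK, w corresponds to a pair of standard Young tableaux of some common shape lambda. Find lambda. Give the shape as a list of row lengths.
Row-insert each entry into an empty tableau.

After inserting 1: P = [[1]].
After inserting 4: P = [[1, 4]].
After inserting 6: P = [[1, 4, 6]].
After inserting 2: P = [[1, 2, 6], [4]].
After inserting 3: P = [[1, 2, 3], [4, 6]].
After inserting 5: P = [[1, 2, 3, 5], [4, 6]].

The final insertion tableau P = [[1, 2, 3, 5], [4, 6]] has shape [4, 2].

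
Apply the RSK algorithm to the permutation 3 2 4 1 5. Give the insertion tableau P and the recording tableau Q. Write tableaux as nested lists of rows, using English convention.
P = [[1, 4, 5], [2], [3]], Q = [[1, 3, 5], [2], [4]]

Insert each entry of the permutation into P by Schensted row insertion, recording in Q the position of each new cell.

Insert 3: appended to row 1. P = [[3]], Q = [[1]].
Insert 2: 2 bumps 3 from row 1; 3 starts row 2. P = [[2], [3]], Q = [[1], [2]].
Insert 4: appended to row 1. P = [[2, 4], [3]], Q = [[1, 3], [2]].
Insert 1: 1 bumps 2 from row 1; 2 bumps 3 from row 2; 3 starts row 3. P = [[1, 4], [2], [3]], Q = [[1, 3], [2], [4]].
Insert 5: appended to row 1. P = [[1, 4, 5], [2], [3]], Q = [[1, 3, 5], [2], [4]].

So P = [[1, 4, 5], [2], [3]], Q = [[1, 3, 5], [2], [4]].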